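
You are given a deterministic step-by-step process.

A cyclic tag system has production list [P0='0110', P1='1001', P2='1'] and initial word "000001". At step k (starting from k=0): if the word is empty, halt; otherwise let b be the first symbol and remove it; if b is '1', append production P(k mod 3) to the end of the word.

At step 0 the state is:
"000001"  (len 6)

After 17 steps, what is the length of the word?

9

0) "000001"  (len 6)
1) "00001"  (len 5)
2) "0001"  (len 4)
3) "001"  (len 3)
4) "01"  (len 2)
5) "1"  (len 1)
6) "1"  (len 1)
7) "0110"  (len 4)
8) "110"  (len 3)
9) "101"  (len 3)
10) "010110"  (len 6)
11) "10110"  (len 5)
12) "01101"  (len 5)
13) "1101"  (len 4)
14) "1011001"  (len 7)
15) "0110011"  (len 7)
16) "110011"  (len 6)
17) "100111001"  (len 9)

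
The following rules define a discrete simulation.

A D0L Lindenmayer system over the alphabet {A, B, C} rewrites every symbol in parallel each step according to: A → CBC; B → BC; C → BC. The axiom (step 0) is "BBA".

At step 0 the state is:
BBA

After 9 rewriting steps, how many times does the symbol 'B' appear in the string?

896

gen 0: BBA
gen 1: BCBCCBC
gen 2: BCBCBCBCBCBCBC
gen 3: BCBCBCBCBCBCBCBCBCBCBCBCBCBC
gen 4: BCBCBCBCBCBCBCBCBCBCBCBCBCBCBCBCBCBCBCBCBCBCBCBCBCBCBCBC
gen 5: BCBCBCBCBCBCBCBCBCBCBCBCBCBCBCBCBCBCBCBCBCBCBCBCBCBCBCBCBCBCBCBCBCBCBCBCBCBCBCBCBCBCBCBCBCBCBCBCBCBCBCBCBCBCBCBC
gen 6: BCBCBCBCBCBCBCBCBCBCBCBCBCBCBCBCBCBCBCBCBCBCBCBCBCBCBCBCBC…BCBCBCBCBCBCBCBCBCBCBCBCBCBCBCBCBCBCBCBCBCBCBCBCBCBCBCBCBC  (len 224)
gen 7: BCBCBCBCBCBCBCBCBCBCBCBCBCBCBCBCBCBCBCBCBCBCBCBCBCBCBCBCBC…BCBCBCBCBCBCBCBCBCBCBCBCBCBCBCBCBCBCBCBCBCBCBCBCBCBCBCBCBC  (len 448)
gen 8: BCBCBCBCBCBCBCBCBCBCBCBCBCBCBCBCBCBCBCBCBCBCBCBCBCBCBCBCBC…BCBCBCBCBCBCBCBCBCBCBCBCBCBCBCBCBCBCBCBCBCBCBCBCBCBCBCBCBC  (len 896)
gen 9: BCBCBCBCBCBCBCBCBCBCBCBCBCBCBCBCBCBCBCBCBCBCBCBCBCBCBCBCBC…BCBCBCBCBCBCBCBCBCBCBCBCBCBCBCBCBCBCBCBCBCBCBCBCBCBCBCBCBC  (len 1792)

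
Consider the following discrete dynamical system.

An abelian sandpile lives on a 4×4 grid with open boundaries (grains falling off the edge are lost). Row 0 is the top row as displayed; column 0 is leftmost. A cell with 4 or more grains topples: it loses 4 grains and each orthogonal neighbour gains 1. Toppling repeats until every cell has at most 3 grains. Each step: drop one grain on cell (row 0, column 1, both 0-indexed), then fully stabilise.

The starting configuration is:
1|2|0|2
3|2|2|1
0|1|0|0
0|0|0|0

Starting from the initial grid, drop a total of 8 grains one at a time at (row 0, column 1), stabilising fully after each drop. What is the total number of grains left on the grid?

k=0  1|2|0|2
3|2|2|1
0|1|0|0
0|0|0|0
k=1  1|3|0|2
3|2|2|1
0|1|0|0
0|0|0|0
k=2  2|0|1|2
3|3|2|1
0|1|0|0
0|0|0|0
k=3  2|1|1|2
3|3|2|1
0|1|0|0
0|0|0|0
k=4  2|2|1|2
3|3|2|1
0|1|0|0
0|0|0|0
k=5  2|3|1|2
3|3|2|1
0|1|0|0
0|0|0|0
k=6  0|2|2|2
1|1|3|1
1|2|0|0
0|0|0|0
k=7  0|3|2|2
1|1|3|1
1|2|0|0
0|0|0|0
k=8  1|0|3|2
1|2|3|1
1|2|0|0
0|0|0|0

16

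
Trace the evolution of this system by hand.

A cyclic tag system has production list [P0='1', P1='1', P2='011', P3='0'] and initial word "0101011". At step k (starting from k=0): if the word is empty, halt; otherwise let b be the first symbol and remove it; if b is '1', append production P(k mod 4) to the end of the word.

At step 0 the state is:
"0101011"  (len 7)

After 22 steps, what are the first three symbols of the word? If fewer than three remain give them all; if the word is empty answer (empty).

110

0) "0101011"  (len 7)
1) "101011"  (len 6)
2) "010111"  (len 6)
3) "10111"  (len 5)
4) "01110"  (len 5)
5) "1110"  (len 4)
6) "1101"  (len 4)
7) "101011"  (len 6)
8) "010110"  (len 6)
9) "10110"  (len 5)
10) "01101"  (len 5)
11) "1101"  (len 4)
12) "1010"  (len 4)
13) "0101"  (len 4)
14) "101"  (len 3)
15) "01011"  (len 5)
16) "1011"  (len 4)
17) "0111"  (len 4)
18) "111"  (len 3)
19) "11011"  (len 5)
20) "10110"  (len 5)
21) "01101"  (len 5)
22) "1101"  (len 4)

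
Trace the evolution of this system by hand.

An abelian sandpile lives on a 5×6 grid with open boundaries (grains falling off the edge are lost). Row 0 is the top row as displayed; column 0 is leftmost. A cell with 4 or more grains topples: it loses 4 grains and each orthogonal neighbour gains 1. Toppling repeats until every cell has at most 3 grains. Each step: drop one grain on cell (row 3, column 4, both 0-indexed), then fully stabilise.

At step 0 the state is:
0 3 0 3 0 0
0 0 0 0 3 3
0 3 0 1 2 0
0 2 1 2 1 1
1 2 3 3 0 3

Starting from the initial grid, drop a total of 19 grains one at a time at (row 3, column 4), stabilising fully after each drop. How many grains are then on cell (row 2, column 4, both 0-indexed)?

0

step 0: 0 3 0 3 0 0
0 0 0 0 3 3
0 3 0 1 2 0
0 2 1 2 1 1
1 2 3 3 0 3
step 1: 0 3 0 3 0 0
0 0 0 0 3 3
0 3 0 1 2 0
0 2 1 2 2 1
1 2 3 3 0 3
step 2: 0 3 0 3 0 0
0 0 0 0 3 3
0 3 0 1 2 0
0 2 1 2 3 1
1 2 3 3 0 3
step 3: 0 3 0 3 0 0
0 0 0 0 3 3
0 3 0 1 3 0
0 2 1 3 0 2
1 2 3 3 1 3
step 4: 0 3 0 3 0 0
0 0 0 0 3 3
0 3 0 1 3 0
0 2 1 3 1 2
1 2 3 3 1 3
step 5: 0 3 0 3 0 0
0 0 0 0 3 3
0 3 0 1 3 0
0 2 1 3 2 2
1 2 3 3 1 3
step 6: 0 3 0 3 0 0
0 0 0 0 3 3
0 3 0 1 3 0
0 2 1 3 3 2
1 2 3 3 1 3
step 7: 0 3 0 3 1 1
0 0 0 1 1 0
0 3 0 3 1 2
0 2 3 1 2 3
1 3 0 1 3 3
step 8: 0 3 0 3 1 1
0 0 0 1 1 0
0 3 0 3 1 2
0 2 3 1 3 3
1 3 0 1 3 3
step 9: 0 3 0 3 1 1
0 0 0 1 1 0
0 3 0 3 2 3
0 2 3 2 2 1
1 3 0 2 1 1
step 10: 0 3 0 3 1 1
0 0 0 1 1 0
0 3 0 3 2 3
0 2 3 2 3 1
1 3 0 2 1 1
step 11: 0 3 0 3 1 1
0 0 0 1 1 0
0 3 0 3 3 3
0 2 3 3 0 2
1 3 0 2 2 1
step 12: 0 3 0 3 1 1
0 0 0 1 1 0
0 3 0 3 3 3
0 2 3 3 1 2
1 3 0 2 2 1
step 13: 0 3 0 3 1 1
0 0 0 1 1 0
0 3 0 3 3 3
0 2 3 3 2 2
1 3 0 2 2 1
step 14: 0 3 0 3 1 1
0 0 0 1 1 0
0 3 0 3 3 3
0 2 3 3 3 2
1 3 0 2 2 1
step 15: 0 3 0 3 1 1
0 0 0 2 2 1
0 3 2 1 2 1
0 3 0 2 3 0
1 3 1 3 3 2
step 16: 0 3 0 3 1 1
0 0 0 2 2 1
0 3 2 2 3 1
0 3 1 0 2 1
1 3 2 1 1 3
step 17: 0 3 0 3 1 1
0 0 0 2 2 1
0 3 2 2 3 1
0 3 1 0 3 1
1 3 2 1 1 3
step 18: 0 3 0 3 1 1
0 0 0 2 3 1
0 3 2 3 0 2
0 3 1 1 1 2
1 3 2 1 2 3
step 19: 0 3 0 3 1 1
0 0 0 2 3 1
0 3 2 3 0 2
0 3 1 1 2 2
1 3 2 1 2 3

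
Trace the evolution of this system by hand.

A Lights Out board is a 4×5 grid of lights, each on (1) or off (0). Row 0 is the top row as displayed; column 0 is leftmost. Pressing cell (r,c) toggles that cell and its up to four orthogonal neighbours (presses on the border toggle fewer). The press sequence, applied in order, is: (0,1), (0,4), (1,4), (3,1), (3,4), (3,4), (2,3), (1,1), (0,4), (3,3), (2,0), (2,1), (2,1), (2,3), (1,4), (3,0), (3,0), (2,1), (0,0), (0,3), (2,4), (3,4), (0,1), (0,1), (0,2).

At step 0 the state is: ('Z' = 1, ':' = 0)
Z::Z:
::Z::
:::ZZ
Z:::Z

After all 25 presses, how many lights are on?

13

k=0  Z::Z:
::Z::
:::ZZ
Z:::Z
k=1  :ZZZ:
:ZZ::
:::ZZ
Z:::Z
k=2  :ZZ:Z
:ZZ:Z
:::ZZ
Z:::Z
k=3  :ZZ::
:ZZZ:
:::Z:
Z:::Z
k=4  :ZZ::
:ZZZ:
:Z:Z:
:ZZ:Z
k=5  :ZZ::
:ZZZ:
:Z:ZZ
:ZZZ:
k=6  :ZZ::
:ZZZ:
:Z:Z:
:ZZ:Z
k=7  :ZZ::
:ZZ::
:ZZ:Z
:ZZZZ
k=8  ::Z::
Z::::
::Z:Z
:ZZZZ
k=9  ::ZZZ
Z:::Z
::Z:Z
:ZZZZ
k=10  ::ZZZ
Z:::Z
::ZZZ
:Z:::
k=11  ::ZZZ
::::Z
ZZZZZ
ZZ:::
k=12  ::ZZZ
:Z::Z
:::ZZ
Z::::
k=13  ::ZZZ
::::Z
ZZZZZ
ZZ:::
k=14  ::ZZZ
:::ZZ
ZZ:::
ZZ:Z:
k=15  ::ZZ:
:::::
ZZ::Z
ZZ:Z:
k=16  ::ZZ:
:::::
:Z::Z
:::Z:
k=17  ::ZZ:
:::::
ZZ::Z
ZZ:Z:
k=18  ::ZZ:
:Z:::
::Z:Z
Z::Z:
k=19  ZZZZ:
ZZ:::
::Z:Z
Z::Z:
k=20  ZZ::Z
ZZ:Z:
::Z:Z
Z::Z:
k=21  ZZ::Z
ZZ:ZZ
::ZZ:
Z::ZZ
k=22  ZZ::Z
ZZ:ZZ
::ZZZ
Z::::
k=23  ::Z:Z
Z::ZZ
::ZZZ
Z::::
k=24  ZZ::Z
ZZ:ZZ
::ZZZ
Z::::
k=25  Z:ZZZ
ZZZZZ
::ZZZ
Z::::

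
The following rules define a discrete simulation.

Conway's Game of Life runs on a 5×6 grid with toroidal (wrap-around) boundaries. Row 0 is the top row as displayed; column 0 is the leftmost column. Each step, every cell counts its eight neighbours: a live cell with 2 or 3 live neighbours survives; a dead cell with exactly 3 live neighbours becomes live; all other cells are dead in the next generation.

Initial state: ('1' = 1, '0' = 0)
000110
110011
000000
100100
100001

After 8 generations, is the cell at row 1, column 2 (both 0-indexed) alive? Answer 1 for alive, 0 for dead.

1

step 0: 000110
110011
000000
100100
100001
step 1: 010100
100111
010010
100001
100101
step 2: 010100
110101
010100
010000
011001
step 3: 000101
010100
010010
010000
010000
step 4: 100010
100100
110000
111000
101000
step 5: 100100
100000
000001
001001
101100
step 6: 101101
100001
100001
111111
101111
step 7: 001000
000000
001100
000000
000000
step 8: 000000
001100
000000
000000
000000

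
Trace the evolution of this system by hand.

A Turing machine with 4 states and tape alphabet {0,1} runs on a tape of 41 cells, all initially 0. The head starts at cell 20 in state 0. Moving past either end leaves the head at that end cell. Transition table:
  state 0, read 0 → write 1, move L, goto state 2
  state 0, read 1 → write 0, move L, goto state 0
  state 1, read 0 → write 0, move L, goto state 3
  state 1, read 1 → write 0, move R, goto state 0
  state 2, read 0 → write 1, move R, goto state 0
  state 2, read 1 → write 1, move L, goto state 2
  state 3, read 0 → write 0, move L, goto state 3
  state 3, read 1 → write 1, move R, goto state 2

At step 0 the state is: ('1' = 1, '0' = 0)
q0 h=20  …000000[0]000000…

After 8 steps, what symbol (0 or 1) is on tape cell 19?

t=0: q0 h=20  …000000[0]000000…
t=1: q2 h=19  …000000[0]100000…
t=2: q0 h=20  …000001[1]000000…
t=3: q0 h=19  …000000[1]000000…
t=4: q0 h=18  …000000[0]000000…
t=5: q2 h=17  …000000[0]100000…
t=6: q0 h=18  …000001[1]000000…
t=7: q0 h=17  …000000[1]000000…
t=8: q0 h=16  …000000[0]000000…

0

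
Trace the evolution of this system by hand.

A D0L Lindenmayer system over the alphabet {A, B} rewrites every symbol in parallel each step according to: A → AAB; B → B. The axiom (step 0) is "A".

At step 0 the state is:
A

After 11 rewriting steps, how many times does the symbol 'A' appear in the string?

2048

t=0: A
t=1: AAB
t=2: AABAABB
t=3: AABAABBAABAABBB
t=4: AABAABBAABAABBBAABAABBAABAABBBB
t=5: AABAABBAABAABBBAABAABBAABAABBBBAABAABBAABAABBBAABAABBAABAABBBBB
t=6: AABAABBAABAABBBAABAABBAABAABBBBAABAABBAABAABBBAABAABBAABAA…BAABAABBBAABAABBAABAABBBBAABAABBAABAABBBAABAABBAABAABBBBBB  (len 127)
t=7: AABAABBAABAABBBAABAABBAABAABBBBAABAABBAABAABBBAABAABBAABAA…AABAABBBAABAABBAABAABBBBAABAABBAABAABBBAABAABBAABAABBBBBBB  (len 255)
t=8: AABAABBAABAABBBAABAABBAABAABBBBAABAABBAABAABBBAABAABBAABAA…ABAABBBAABAABBAABAABBBBAABAABBAABAABBBAABAABBAABAABBBBBBBB  (len 511)
t=9: AABAABBAABAABBBAABAABBAABAABBBBAABAABBAABAABBBAABAABBAABAA…BAABBBAABAABBAABAABBBBAABAABBAABAABBBAABAABBAABAABBBBBBBBB  (len 1023)
t=10: AABAABBAABAABBBAABAABBAABAABBBBAABAABBAABAABBBAABAABBAABAA…AABBBAABAABBAABAABBBBAABAABBAABAABBBAABAABBAABAABBBBBBBBBB  (len 2047)
t=11: AABAABBAABAABBBAABAABBAABAABBBBAABAABBAABAABBBAABAABBAABAA…ABBBAABAABBAABAABBBBAABAABBAABAABBBAABAABBAABAABBBBBBBBBBB  (len 4095)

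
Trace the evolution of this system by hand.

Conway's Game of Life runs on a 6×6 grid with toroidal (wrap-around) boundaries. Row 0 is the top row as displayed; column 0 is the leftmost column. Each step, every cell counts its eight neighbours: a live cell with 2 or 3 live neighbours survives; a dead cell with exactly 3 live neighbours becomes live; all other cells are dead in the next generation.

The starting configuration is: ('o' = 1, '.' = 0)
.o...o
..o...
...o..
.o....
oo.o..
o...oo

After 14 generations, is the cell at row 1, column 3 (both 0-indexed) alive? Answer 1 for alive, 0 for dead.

1

k=0  .o...o
..o...
...o..
.o....
oo.o..
o...oo
k=1  .o..oo
..o...
..o...
oo....
.oo.o.
..o.o.
k=2  .oo.oo
.ooo..
..o...
o..o..
o.o..o
o.o.o.
k=3  ....oo
o...o.
......
o.oo.o
o.o.o.
..o.o.
k=4  ....o.
....o.
oo.oo.
o.oooo
o.o.o.
.o..o.
k=5  ...ooo
....o.
oo....
......
o.o...
.o..o.
k=6  ...o.o
o..oo.
......
o.....
.o....
ooo.o.
k=7  ......
...ooo
.....o
......
..o..o
oooooo
k=8  .o....
....oo
.....o
......
..o..o
oooooo
k=9  .o....
o...oo
....oo
......
..o..o
...ooo
k=10  ...o..
o...o.
o...o.
....oo
...o.o
o.oooo
k=11  ooo...
...oo.
o..oo.
o..o..
..o...
o.o..o
k=12  o.o.o.
o...o.
..o...
.ooooo
o.oo.o
o.oo.o
k=13  o.o.o.
......
o.o...
.....o
......
......
k=14  ......
...o.o
......
......
......
......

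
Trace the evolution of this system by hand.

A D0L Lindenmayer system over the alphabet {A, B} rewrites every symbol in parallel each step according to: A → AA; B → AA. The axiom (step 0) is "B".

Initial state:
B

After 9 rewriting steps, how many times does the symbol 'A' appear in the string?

512

step 0: B
step 1: AA
step 2: AAAA
step 3: AAAAAAAA
step 4: AAAAAAAAAAAAAAAA
step 5: AAAAAAAAAAAAAAAAAAAAAAAAAAAAAAAA
step 6: AAAAAAAAAAAAAAAAAAAAAAAAAAAAAAAAAAAAAAAAAAAAAAAAAAAAAAAAAAAAAAAA
step 7: AAAAAAAAAAAAAAAAAAAAAAAAAAAAAAAAAAAAAAAAAAAAAAAAAAAAAAAAAA…AAAAAAAAAAAAAAAAAAAAAAAAAAAAAAAAAAAAAAAAAAAAAAAAAAAAAAAAAA  (len 128)
step 8: AAAAAAAAAAAAAAAAAAAAAAAAAAAAAAAAAAAAAAAAAAAAAAAAAAAAAAAAAA…AAAAAAAAAAAAAAAAAAAAAAAAAAAAAAAAAAAAAAAAAAAAAAAAAAAAAAAAAA  (len 256)
step 9: AAAAAAAAAAAAAAAAAAAAAAAAAAAAAAAAAAAAAAAAAAAAAAAAAAAAAAAAAA…AAAAAAAAAAAAAAAAAAAAAAAAAAAAAAAAAAAAAAAAAAAAAAAAAAAAAAAAAA  (len 512)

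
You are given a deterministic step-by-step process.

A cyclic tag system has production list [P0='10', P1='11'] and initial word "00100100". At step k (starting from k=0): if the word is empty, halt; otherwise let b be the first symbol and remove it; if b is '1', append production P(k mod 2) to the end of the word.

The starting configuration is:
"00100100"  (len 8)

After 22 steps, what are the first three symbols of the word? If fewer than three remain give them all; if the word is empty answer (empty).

t=0: "00100100"  (len 8)
t=1: "0100100"  (len 7)
t=2: "100100"  (len 6)
t=3: "0010010"  (len 7)
t=4: "010010"  (len 6)
t=5: "10010"  (len 5)
t=6: "001011"  (len 6)
t=7: "01011"  (len 5)
t=8: "1011"  (len 4)
t=9: "01110"  (len 5)
t=10: "1110"  (len 4)
t=11: "11010"  (len 5)
t=12: "101011"  (len 6)
t=13: "0101110"  (len 7)
t=14: "101110"  (len 6)
t=15: "0111010"  (len 7)
t=16: "111010"  (len 6)
t=17: "1101010"  (len 7)
t=18: "10101011"  (len 8)
t=19: "010101110"  (len 9)
t=20: "10101110"  (len 8)
t=21: "010111010"  (len 9)
t=22: "10111010"  (len 8)

101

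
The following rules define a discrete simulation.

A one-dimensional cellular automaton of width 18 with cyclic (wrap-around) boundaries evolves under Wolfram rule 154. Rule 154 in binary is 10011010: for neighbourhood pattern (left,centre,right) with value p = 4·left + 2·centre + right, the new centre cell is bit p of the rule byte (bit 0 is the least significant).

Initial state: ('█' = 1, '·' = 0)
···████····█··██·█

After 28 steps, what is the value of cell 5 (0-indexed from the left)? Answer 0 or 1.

1

k=0  ···████····█··██·█
k=1  █·████·█··█·███···
k=2  ··███···██··██·█·█
k=3  ████·█·██·███·····
k=4  ███····█··██·█···█
k=5  ██·█··█·███···█·██
k=6  █···██··██·█·█··██
k=7  ·█·██·███·····████
k=8  ···█··██·█···████·
k=9  ··█·███···█·████·█
k=10  ██··██·█·█··███···
k=11  █·███·····████·█·█
k=12  ··██·█···████····█
k=13  ███···█·████·█··█·
k=14  ██·█·█··███···██··
k=15  █·····████·█·██·██
k=16  ·█···████····█··██
k=17  ··█·████·█··█·███·
k=18  ·█··███···██··██·█
k=19  ··████·█·██·███···
k=20  ·████····█··██·█··
k=21  ████·█··█·███···█·
k=22  ███···██··██·█·█··
k=23  ██·█·██·███·····██
k=24  █····█··██·█···███
k=25  ·█··█·███···█·████
k=26  ··██··██·█·█··███·
k=27  ·██·███·····████·█
k=28  ·█··██·█···████···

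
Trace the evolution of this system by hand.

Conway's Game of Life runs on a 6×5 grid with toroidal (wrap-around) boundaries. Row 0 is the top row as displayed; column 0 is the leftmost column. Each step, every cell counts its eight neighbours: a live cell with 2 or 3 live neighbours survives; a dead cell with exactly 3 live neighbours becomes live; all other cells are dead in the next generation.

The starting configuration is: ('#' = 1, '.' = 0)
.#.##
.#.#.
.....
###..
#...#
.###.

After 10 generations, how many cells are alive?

6

t=0: .#.##
.#.#.
.....
###..
#...#
.###.
t=1: .#..#
#..##
#....
##..#
....#
.#...
t=2: .####
.#.#.
...#.
.#..#
.#..#
.....
t=3: ##.##
##...
#..##
..###
.....
.#..#
t=4: ...#.
.....
.....
#.#..
#.#.#
.####
t=5: ...##
.....
.....
#..##
.....
.#...
t=6: .....
.....
....#
....#
#...#
.....
t=7: .....
.....
.....
...##
#...#
.....
t=8: .....
.....
.....
#..##
#..##
.....
t=9: .....
.....
....#
#..#.
#..#.
....#
t=10: .....
.....
....#
#..#.
#..#.
....#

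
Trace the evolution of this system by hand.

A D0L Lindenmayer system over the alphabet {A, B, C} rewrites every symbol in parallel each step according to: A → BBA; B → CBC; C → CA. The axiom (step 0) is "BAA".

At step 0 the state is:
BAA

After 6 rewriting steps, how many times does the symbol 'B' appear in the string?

361

gen 0: BAA
gen 1: CBCBBABBA
gen 2: CACBCCACBCCBCBBACBCCBCBBA
gen 3: CABBACACBCCACABBACACBCCACACBCCACBCCBCBBACACBCCACACBCCACBCCBCBBA
gen 4: CABBACBCCBCBBACABBACACBCCACABBACABBACBCCBCBBACABBACACBCCAC…ACABBACACBCCACABBACABBACACBCCACABBACACBCCACACBCCACBCCBCBBA  (len 159)
gen 5: CABBACBCCBCBBACACBCCACACBCCACBCCBCBBACABBACBCCBCBBACABBACA…ACABBACACBCCACABBACABBACACBCCACABBACACBCCACACBCCACBCCBCBBA  (len 413)
gen 6: CABBACBCCBCBBACACBCCACACBCCACBCCBCBBACABBACACBCCACABBACABB…ACABBACACBCCACABBACABBACACBCCACABBACACBCCACACBCCACBCCBCBBA  (len 1077)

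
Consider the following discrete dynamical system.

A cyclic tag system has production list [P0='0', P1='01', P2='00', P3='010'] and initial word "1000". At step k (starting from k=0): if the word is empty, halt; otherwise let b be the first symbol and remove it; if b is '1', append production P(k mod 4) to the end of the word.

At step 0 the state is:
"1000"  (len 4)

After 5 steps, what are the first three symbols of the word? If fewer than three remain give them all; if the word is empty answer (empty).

(empty)

t=0: "1000"  (len 4)
t=1: "0000"  (len 4)
t=2: "000"  (len 3)
t=3: "00"  (len 2)
t=4: "0"  (len 1)
t=5: (halted — word empty)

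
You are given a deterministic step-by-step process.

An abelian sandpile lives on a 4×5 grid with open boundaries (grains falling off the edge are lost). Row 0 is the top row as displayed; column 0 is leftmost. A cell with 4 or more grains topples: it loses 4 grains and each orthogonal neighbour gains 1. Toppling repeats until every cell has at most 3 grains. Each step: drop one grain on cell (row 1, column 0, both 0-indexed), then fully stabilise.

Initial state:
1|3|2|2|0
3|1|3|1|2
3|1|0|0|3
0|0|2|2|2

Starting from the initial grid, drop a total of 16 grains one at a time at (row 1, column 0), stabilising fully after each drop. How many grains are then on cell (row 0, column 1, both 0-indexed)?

0

[0] 1|3|2|2|0
3|1|3|1|2
3|1|0|0|3
0|0|2|2|2
[1] 2|3|2|2|0
1|2|3|1|2
0|2|0|0|3
1|0|2|2|2
[2] 2|3|2|2|0
2|2|3|1|2
0|2|0|0|3
1|0|2|2|2
[3] 2|3|2|2|0
3|2|3|1|2
0|2|0|0|3
1|0|2|2|2
[4] 3|3|2|2|0
0|3|3|1|2
1|2|0|0|3
1|0|2|2|2
[5] 3|3|2|2|0
1|3|3|1|2
1|2|0|0|3
1|0|2|2|2
[6] 3|3|2|2|0
2|3|3|1|2
1|2|0|0|3
1|0|2|2|2
[7] 3|3|2|2|0
3|3|3|1|2
1|2|0|0|3
1|0|2|2|2
[8] 1|2|0|3|0
2|2|1|2|2
2|3|1|0|3
1|0|2|2|2
[9] 1|2|0|3|0
3|2|1|2|2
2|3|1|0|3
1|0|2|2|2
[10] 2|2|0|3|0
0|3|1|2|2
3|3|1|0|3
1|0|2|2|2
[11] 2|2|0|3|0
1|3|1|2|2
3|3|1|0|3
1|0|2|2|2
[12] 2|2|0|3|0
2|3|1|2|2
3|3|1|0|3
1|0|2|2|2
[13] 2|2|0|3|0
3|3|1|2|2
3|3|1|0|3
1|0|2|2|2
[14] 3|3|0|3|0
2|1|2|2|2
1|1|2|0|3
2|1|2|2|2
[15] 3|3|0|3|0
3|1|2|2|2
1|1|2|0|3
2|1|2|2|2
[16] 1|0|1|3|0
1|3|2|2|2
2|1|2|0|3
2|1|2|2|2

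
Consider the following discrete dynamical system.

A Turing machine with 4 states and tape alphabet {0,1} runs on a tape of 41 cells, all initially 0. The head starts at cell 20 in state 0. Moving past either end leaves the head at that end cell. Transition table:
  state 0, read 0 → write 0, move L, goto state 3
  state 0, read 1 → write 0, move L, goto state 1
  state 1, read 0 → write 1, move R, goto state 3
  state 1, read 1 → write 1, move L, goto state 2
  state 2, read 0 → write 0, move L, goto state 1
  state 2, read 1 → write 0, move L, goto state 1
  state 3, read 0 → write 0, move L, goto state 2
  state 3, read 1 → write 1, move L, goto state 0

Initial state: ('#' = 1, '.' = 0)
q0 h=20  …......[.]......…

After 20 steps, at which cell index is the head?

12

t=0: q0 h=20  …......[.]......…
t=1: q3 h=19  …......[.]......…
t=2: q2 h=18  …......[.]......…
t=3: q1 h=17  …......[.]......…
t=4: q3 h=18  ….....#[.]......…
t=5: q2 h=17  …......[#]......…
t=6: q1 h=16  …......[.]......…
t=7: q3 h=17  ….....#[.]......…
t=8: q2 h=16  …......[#]......…
t=9: q1 h=15  …......[.]......…
t=10: q3 h=16  ….....#[.]......…
t=11: q2 h=15  …......[#]......…
t=12: q1 h=14  …......[.]......…
t=13: q3 h=15  ….....#[.]......…
t=14: q2 h=14  …......[#]......…
t=15: q1 h=13  …......[.]......…
t=16: q3 h=14  ….....#[.]......…
t=17: q2 h=13  …......[#]......…
t=18: q1 h=12  …......[.]......…
t=19: q3 h=13  ….....#[.]......…
t=20: q2 h=12  …......[#]......…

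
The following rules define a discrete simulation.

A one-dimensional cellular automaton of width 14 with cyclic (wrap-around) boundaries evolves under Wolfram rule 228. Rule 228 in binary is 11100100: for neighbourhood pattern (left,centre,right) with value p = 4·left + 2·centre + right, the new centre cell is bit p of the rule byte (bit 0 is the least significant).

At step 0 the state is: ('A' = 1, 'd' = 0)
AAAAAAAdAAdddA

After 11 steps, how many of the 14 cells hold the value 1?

1

t=0: AAAAAAAdAAdddA
t=1: AAAAAAAAdAdddd
t=2: dAAAAAAAAAdddd
t=3: ddAAAAAAAAdddd
t=4: dddAAAAAAAdddd
t=5: ddddAAAAAAdddd
t=6: dddddAAAAAdddd
t=7: ddddddAAAAdddd
t=8: dddddddAAAdddd
t=9: ddddddddAAdddd
t=10: dddddddddAdddd
t=11: dddddddddAdddd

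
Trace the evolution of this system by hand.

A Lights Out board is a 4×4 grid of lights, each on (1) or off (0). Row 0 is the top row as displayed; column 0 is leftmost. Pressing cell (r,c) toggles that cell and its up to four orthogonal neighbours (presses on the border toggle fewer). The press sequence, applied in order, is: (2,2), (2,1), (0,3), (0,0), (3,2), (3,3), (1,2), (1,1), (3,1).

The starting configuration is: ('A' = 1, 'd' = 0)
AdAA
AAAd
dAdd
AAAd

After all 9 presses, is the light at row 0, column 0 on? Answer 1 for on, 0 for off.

gen 0: AdAA
AAAd
dAdd
AAAd
gen 1: AdAA
AAdd
ddAA
AAdd
gen 2: AdAA
Addd
AAdA
Addd
gen 3: Addd
AddA
AAdA
Addd
gen 4: dAdd
dddA
AAdA
Addd
gen 5: dAdd
dddA
AAAA
AAAA
gen 6: dAdd
dddA
AAAd
AAdd
gen 7: dAAd
dAAd
AAdd
AAdd
gen 8: ddAd
Addd
Addd
AAdd
gen 9: ddAd
Addd
AAdd
ddAd

0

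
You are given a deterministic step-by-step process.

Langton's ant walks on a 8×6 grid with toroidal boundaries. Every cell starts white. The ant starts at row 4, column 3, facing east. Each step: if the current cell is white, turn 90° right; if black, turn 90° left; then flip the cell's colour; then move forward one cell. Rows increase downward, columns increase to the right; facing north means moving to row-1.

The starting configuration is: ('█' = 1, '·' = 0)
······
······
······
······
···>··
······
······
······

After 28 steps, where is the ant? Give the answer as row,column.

2,1

gen 0: ······
······
······
······
···>··
······
······
······
gen 1: ······
······
······
······
···█··
···v··
······
······
gen 2: ······
······
······
······
···█··
··<█··
······
······
gen 3: ······
······
······
······
··^█··
··██··
······
······
gen 4: ······
······
······
······
··█>··
··██··
······
······
gen 5: ······
······
······
···^··
··█···
··██··
······
······
gen 6: ······
······
······
···█>·
··█···
··██··
······
······
gen 7: ······
······
······
···██·
··█·v·
··██··
······
······
gen 8: ······
······
······
···██·
··█<█·
··██··
······
······
gen 9: ······
······
······
···^█·
··███·
··██··
······
······
gen 10: ······
······
······
··<·█·
··███·
··██··
······
······
gen 11: ······
······
··^···
··█·█·
··███·
··██··
······
······
gen 12: ······
······
··█>··
··█·█·
··███·
··██··
······
······
gen 13: ······
······
··██··
··█v█·
··███·
··██··
······
······
gen 14: ······
······
··██··
··<██·
··███·
··██··
······
······
gen 15: ······
······
··██··
···██·
··v██·
··██··
······
······
gen 16: ······
······
··██··
···██·
···>█·
··██··
······
······
gen 17: ······
······
··██··
···^█·
····█·
··██··
······
······
gen 18: ······
······
··██··
··<·█·
····█·
··██··
······
······
gen 19: ······
······
··^█··
··█·█·
····█·
··██··
······
······
gen 20: ······
······
·<·█··
··█·█·
····█·
··██··
······
······
gen 21: ······
·^····
·█·█··
··█·█·
····█·
··██··
······
······
gen 22: ······
·█>···
·█·█··
··█·█·
····█·
··██··
······
······
gen 23: ······
·██···
·█v█··
··█·█·
····█·
··██··
······
······
gen 24: ······
·██···
·<██··
··█·█·
····█·
··██··
······
······
gen 25: ······
·██···
··██··
·v█·█·
····█·
··██··
······
······
gen 26: ······
·██···
··██··
<██·█·
····█·
··██··
······
······
gen 27: ······
·██···
^·██··
███·█·
····█·
··██··
······
······
gen 28: ······
·██···
█>██··
███·█·
····█·
··██··
······
······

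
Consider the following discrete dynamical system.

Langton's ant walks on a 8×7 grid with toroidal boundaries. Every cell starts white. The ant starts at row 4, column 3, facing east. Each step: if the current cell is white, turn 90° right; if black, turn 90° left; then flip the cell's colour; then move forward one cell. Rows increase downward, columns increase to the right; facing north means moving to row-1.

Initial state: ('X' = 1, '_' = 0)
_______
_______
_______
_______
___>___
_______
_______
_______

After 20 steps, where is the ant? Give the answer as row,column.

2,1

k=0  _______
_______
_______
_______
___>___
_______
_______
_______
k=1  _______
_______
_______
_______
___X___
___v___
_______
_______
k=2  _______
_______
_______
_______
___X___
__<X___
_______
_______
k=3  _______
_______
_______
_______
__^X___
__XX___
_______
_______
k=4  _______
_______
_______
_______
__X>___
__XX___
_______
_______
k=5  _______
_______
_______
___^___
__X____
__XX___
_______
_______
k=6  _______
_______
_______
___X>__
__X____
__XX___
_______
_______
k=7  _______
_______
_______
___XX__
__X_v__
__XX___
_______
_______
k=8  _______
_______
_______
___XX__
__X<X__
__XX___
_______
_______
k=9  _______
_______
_______
___^X__
__XXX__
__XX___
_______
_______
k=10  _______
_______
_______
__<_X__
__XXX__
__XX___
_______
_______
k=11  _______
_______
__^____
__X_X__
__XXX__
__XX___
_______
_______
k=12  _______
_______
__X>___
__X_X__
__XXX__
__XX___
_______
_______
k=13  _______
_______
__XX___
__XvX__
__XXX__
__XX___
_______
_______
k=14  _______
_______
__XX___
__<XX__
__XXX__
__XX___
_______
_______
k=15  _______
_______
__XX___
___XX__
__vXX__
__XX___
_______
_______
k=16  _______
_______
__XX___
___XX__
___>X__
__XX___
_______
_______
k=17  _______
_______
__XX___
___^X__
____X__
__XX___
_______
_______
k=18  _______
_______
__XX___
__<_X__
____X__
__XX___
_______
_______
k=19  _______
_______
__^X___
__X_X__
____X__
__XX___
_______
_______
k=20  _______
_______
_<_X___
__X_X__
____X__
__XX___
_______
_______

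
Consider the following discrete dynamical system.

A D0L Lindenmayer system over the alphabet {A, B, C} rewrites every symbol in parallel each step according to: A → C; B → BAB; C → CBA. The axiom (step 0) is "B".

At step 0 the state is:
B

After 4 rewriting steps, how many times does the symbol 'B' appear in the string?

k=0  B
k=1  BAB
k=2  BABCBAB
k=3  BABCBABCBABABCBAB
k=4  BABCBABCBABABCBABCBABABCBABCBABCBABABCBAB

21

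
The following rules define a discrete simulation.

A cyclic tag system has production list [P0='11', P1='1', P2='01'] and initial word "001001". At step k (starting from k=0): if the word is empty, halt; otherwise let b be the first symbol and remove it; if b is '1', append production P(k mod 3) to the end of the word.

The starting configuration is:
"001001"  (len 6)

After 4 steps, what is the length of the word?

k=0  "001001"  (len 6)
k=1  "01001"  (len 5)
k=2  "1001"  (len 4)
k=3  "00101"  (len 5)
k=4  "0101"  (len 4)

4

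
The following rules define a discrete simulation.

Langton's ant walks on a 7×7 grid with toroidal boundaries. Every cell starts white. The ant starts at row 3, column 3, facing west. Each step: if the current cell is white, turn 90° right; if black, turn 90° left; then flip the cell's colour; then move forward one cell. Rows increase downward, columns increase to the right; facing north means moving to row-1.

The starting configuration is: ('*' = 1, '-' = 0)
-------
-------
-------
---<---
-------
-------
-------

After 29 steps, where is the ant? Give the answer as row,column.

[0] -------
-------
-------
---<---
-------
-------
-------
[1] -------
-------
---^---
---*---
-------
-------
-------
[2] -------
-------
---*>--
---*---
-------
-------
-------
[3] -------
-------
---**--
---*v--
-------
-------
-------
[4] -------
-------
---**--
---<*--
-------
-------
-------
[5] -------
-------
---**--
----*--
---v---
-------
-------
[6] -------
-------
---**--
----*--
--<*---
-------
-------
[7] -------
-------
---**--
--^-*--
--**---
-------
-------
[8] -------
-------
---**--
--*>*--
--**---
-------
-------
[9] -------
-------
---**--
--***--
--*v---
-------
-------
[10] -------
-------
---**--
--***--
--*->--
-------
-------
[11] -------
-------
---**--
--***--
--*-*--
----v--
-------
[12] -------
-------
---**--
--***--
--*-*--
---<*--
-------
[13] -------
-------
---**--
--***--
--*^*--
---**--
-------
[14] -------
-------
---**--
--***--
--**>--
---**--
-------
[15] -------
-------
---**--
--**^--
--**---
---**--
-------
[16] -------
-------
---**--
--*<---
--**---
---**--
-------
[17] -------
-------
---**--
--*----
--*v---
---**--
-------
[18] -------
-------
---**--
--*----
--*->--
---**--
-------
[19] -------
-------
---**--
--*----
--*-*--
---*v--
-------
[20] -------
-------
---**--
--*----
--*-*--
---*->-
-------
[21] -------
-------
---**--
--*----
--*-*--
---*-*-
-----v-
[22] -------
-------
---**--
--*----
--*-*--
---*-*-
----<*-
[23] -------
-------
---**--
--*----
--*-*--
---*^*-
----**-
[24] -------
-------
---**--
--*----
--*-*--
---**>-
----**-
[25] -------
-------
---**--
--*----
--*-*^-
---**--
----**-
[26] -------
-------
---**--
--*----
--*-**>
---**--
----**-
[27] -------
-------
---**--
--*----
--*-***
---**-v
----**-
[28] -------
-------
---**--
--*----
--*-***
---**<*
----**-
[29] -------
-------
---**--
--*----
--*-*^*
---****
----**-

4,5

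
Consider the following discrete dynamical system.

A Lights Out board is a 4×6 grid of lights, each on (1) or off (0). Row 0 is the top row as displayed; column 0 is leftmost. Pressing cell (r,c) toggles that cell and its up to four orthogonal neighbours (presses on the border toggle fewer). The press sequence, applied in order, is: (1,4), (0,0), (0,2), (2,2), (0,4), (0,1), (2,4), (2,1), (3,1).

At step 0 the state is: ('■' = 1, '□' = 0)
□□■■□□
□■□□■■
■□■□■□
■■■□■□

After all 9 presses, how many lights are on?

13

0) □□■■□□
□■□□■■
■□■□■□
■■■□■□
1) □□■■■□
□■□■□□
■□■□□□
■■■□■□
2) ■■■■■□
■■□■□□
■□■□□□
■■■□■□
3) ■□□□■□
■■■■□□
■□■□□□
■■■□■□
4) ■□□□■□
■■□■□□
■■□■□□
■■□□■□
5) ■□□■□■
■■□■■□
■■□■□□
■■□□■□
6) □■■■□■
■□□■■□
■■□■□□
■■□□■□
7) □■■■□■
■□□■□□
■■□□■■
■■□□□□
8) □■■■□■
■■□■□□
□□■□■■
■□□□□□
9) □■■■□■
■■□■□□
□■■□■■
□■■□□□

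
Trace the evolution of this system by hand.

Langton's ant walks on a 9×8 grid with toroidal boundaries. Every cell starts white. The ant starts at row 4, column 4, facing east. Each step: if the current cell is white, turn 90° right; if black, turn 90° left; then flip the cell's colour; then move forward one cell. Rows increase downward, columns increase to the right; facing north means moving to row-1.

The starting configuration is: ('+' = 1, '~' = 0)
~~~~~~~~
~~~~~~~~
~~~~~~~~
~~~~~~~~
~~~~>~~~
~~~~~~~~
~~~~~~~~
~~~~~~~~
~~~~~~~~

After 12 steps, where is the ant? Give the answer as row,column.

0) ~~~~~~~~
~~~~~~~~
~~~~~~~~
~~~~~~~~
~~~~>~~~
~~~~~~~~
~~~~~~~~
~~~~~~~~
~~~~~~~~
1) ~~~~~~~~
~~~~~~~~
~~~~~~~~
~~~~~~~~
~~~~+~~~
~~~~v~~~
~~~~~~~~
~~~~~~~~
~~~~~~~~
2) ~~~~~~~~
~~~~~~~~
~~~~~~~~
~~~~~~~~
~~~~+~~~
~~~<+~~~
~~~~~~~~
~~~~~~~~
~~~~~~~~
3) ~~~~~~~~
~~~~~~~~
~~~~~~~~
~~~~~~~~
~~~^+~~~
~~~++~~~
~~~~~~~~
~~~~~~~~
~~~~~~~~
4) ~~~~~~~~
~~~~~~~~
~~~~~~~~
~~~~~~~~
~~~+>~~~
~~~++~~~
~~~~~~~~
~~~~~~~~
~~~~~~~~
5) ~~~~~~~~
~~~~~~~~
~~~~~~~~
~~~~^~~~
~~~+~~~~
~~~++~~~
~~~~~~~~
~~~~~~~~
~~~~~~~~
6) ~~~~~~~~
~~~~~~~~
~~~~~~~~
~~~~+>~~
~~~+~~~~
~~~++~~~
~~~~~~~~
~~~~~~~~
~~~~~~~~
7) ~~~~~~~~
~~~~~~~~
~~~~~~~~
~~~~++~~
~~~+~v~~
~~~++~~~
~~~~~~~~
~~~~~~~~
~~~~~~~~
8) ~~~~~~~~
~~~~~~~~
~~~~~~~~
~~~~++~~
~~~+<+~~
~~~++~~~
~~~~~~~~
~~~~~~~~
~~~~~~~~
9) ~~~~~~~~
~~~~~~~~
~~~~~~~~
~~~~^+~~
~~~+++~~
~~~++~~~
~~~~~~~~
~~~~~~~~
~~~~~~~~
10) ~~~~~~~~
~~~~~~~~
~~~~~~~~
~~~<~+~~
~~~+++~~
~~~++~~~
~~~~~~~~
~~~~~~~~
~~~~~~~~
11) ~~~~~~~~
~~~~~~~~
~~~^~~~~
~~~+~+~~
~~~+++~~
~~~++~~~
~~~~~~~~
~~~~~~~~
~~~~~~~~
12) ~~~~~~~~
~~~~~~~~
~~~+>~~~
~~~+~+~~
~~~+++~~
~~~++~~~
~~~~~~~~
~~~~~~~~
~~~~~~~~

2,4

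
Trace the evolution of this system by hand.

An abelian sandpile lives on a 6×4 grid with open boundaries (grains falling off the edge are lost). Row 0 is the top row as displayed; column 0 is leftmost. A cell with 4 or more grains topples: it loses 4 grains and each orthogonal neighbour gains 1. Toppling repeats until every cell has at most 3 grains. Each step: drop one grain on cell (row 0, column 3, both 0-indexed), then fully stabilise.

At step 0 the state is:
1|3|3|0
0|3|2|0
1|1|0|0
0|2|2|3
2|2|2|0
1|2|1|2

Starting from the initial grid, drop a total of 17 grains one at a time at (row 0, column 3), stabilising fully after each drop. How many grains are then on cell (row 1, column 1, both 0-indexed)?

step 0: 1|3|3|0
0|3|2|0
1|1|0|0
0|2|2|3
2|2|2|0
1|2|1|2
step 1: 1|3|3|1
0|3|2|0
1|1|0|0
0|2|2|3
2|2|2|0
1|2|1|2
step 2: 1|3|3|2
0|3|2|0
1|1|0|0
0|2|2|3
2|2|2|0
1|2|1|2
step 3: 1|3|3|3
0|3|2|0
1|1|0|0
0|2|2|3
2|2|2|0
1|2|1|2
step 4: 2|1|2|1
1|1|0|2
1|2|1|0
0|2|2|3
2|2|2|0
1|2|1|2
step 5: 2|1|2|2
1|1|0|2
1|2|1|0
0|2|2|3
2|2|2|0
1|2|1|2
step 6: 2|1|2|3
1|1|0|2
1|2|1|0
0|2|2|3
2|2|2|0
1|2|1|2
step 7: 2|1|3|0
1|1|0|3
1|2|1|0
0|2|2|3
2|2|2|0
1|2|1|2
step 8: 2|1|3|1
1|1|0|3
1|2|1|0
0|2|2|3
2|2|2|0
1|2|1|2
step 9: 2|1|3|2
1|1|0|3
1|2|1|0
0|2|2|3
2|2|2|0
1|2|1|2
step 10: 2|1|3|3
1|1|0|3
1|2|1|0
0|2|2|3
2|2|2|0
1|2|1|2
step 11: 2|2|0|2
1|1|2|0
1|2|1|1
0|2|2|3
2|2|2|0
1|2|1|2
step 12: 2|2|0|3
1|1|2|0
1|2|1|1
0|2|2|3
2|2|2|0
1|2|1|2
step 13: 2|2|1|0
1|1|2|1
1|2|1|1
0|2|2|3
2|2|2|0
1|2|1|2
step 14: 2|2|1|1
1|1|2|1
1|2|1|1
0|2|2|3
2|2|2|0
1|2|1|2
step 15: 2|2|1|2
1|1|2|1
1|2|1|1
0|2|2|3
2|2|2|0
1|2|1|2
step 16: 2|2|1|3
1|1|2|1
1|2|1|1
0|2|2|3
2|2|2|0
1|2|1|2
step 17: 2|2|2|0
1|1|2|2
1|2|1|1
0|2|2|3
2|2|2|0
1|2|1|2

1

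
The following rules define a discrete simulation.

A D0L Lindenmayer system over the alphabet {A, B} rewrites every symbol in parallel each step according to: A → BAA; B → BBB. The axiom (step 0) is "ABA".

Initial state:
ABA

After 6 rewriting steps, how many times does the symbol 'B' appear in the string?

2059

gen 0: ABA
gen 1: BAABBBBAA
gen 2: BBBBAABAABBBBBBBBBBBBBAABAA
gen 3: BBBBBBBBBBBBBAABAABBBBAABAABBBBBBBBBBBBBBBBBBBBBBBBBBBBBBBBBBBBBBBBAABAABBBBAABAA
gen 4: BBBBBBBBBBBBBBBBBBBBBBBBBBBBBBBBBBBBBBBBAABAABBBBAABAABBBB…BBBBBBBBBBBBBBBBBAABAABBBBAABAABBBBBBBBBBBBBAABAABBBBAABAA  (len 243)
gen 5: BBBBBBBBBBBBBBBBBBBBBBBBBBBBBBBBBBBBBBBBBBBBBBBBBBBBBBBBBB…BBBBBBBBBBBBBBBBBAABAABBBBAABAABBBBBBBBBBBBBAABAABBBBAABAA  (len 729)
gen 6: BBBBBBBBBBBBBBBBBBBBBBBBBBBBBBBBBBBBBBBBBBBBBBBBBBBBBBBBBB…BBBBBBBBBBBBBBBBBAABAABBBBAABAABBBBBBBBBBBBBAABAABBBBAABAA  (len 2187)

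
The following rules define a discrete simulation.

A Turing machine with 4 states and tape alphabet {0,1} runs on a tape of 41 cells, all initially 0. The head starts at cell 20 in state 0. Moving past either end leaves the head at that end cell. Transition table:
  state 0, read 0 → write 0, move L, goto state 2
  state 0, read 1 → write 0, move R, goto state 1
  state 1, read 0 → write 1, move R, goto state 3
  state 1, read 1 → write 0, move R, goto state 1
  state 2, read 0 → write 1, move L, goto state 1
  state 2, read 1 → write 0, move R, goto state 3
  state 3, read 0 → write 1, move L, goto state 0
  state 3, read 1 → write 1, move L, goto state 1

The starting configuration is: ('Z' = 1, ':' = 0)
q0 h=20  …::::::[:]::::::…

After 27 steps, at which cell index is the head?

31

step 0: q0 h=20  …::::::[:]::::::…
step 1: q2 h=19  …::::::[:]::::::…
step 2: q1 h=18  …::::::[:]Z:::::…
step 3: q3 h=19  …:::::Z[Z]::::::…
step 4: q1 h=18  …::::::[Z]Z:::::…
step 5: q1 h=19  …::::::[Z]::::::…
step 6: q1 h=20  …::::::[:]::::::…
step 7: q3 h=21  …:::::Z[:]::::::…
step 8: q0 h=20  …::::::[Z]Z:::::…
step 9: q1 h=21  …::::::[Z]::::::…
step 10: q1 h=22  …::::::[:]::::::…
step 11: q3 h=23  …:::::Z[:]::::::…
step 12: q0 h=22  …::::::[Z]Z:::::…
step 13: q1 h=23  …::::::[Z]::::::…
step 14: q1 h=24  …::::::[:]::::::…
step 15: q3 h=25  …:::::Z[:]::::::…
step 16: q0 h=24  …::::::[Z]Z:::::…
step 17: q1 h=25  …::::::[Z]::::::…
step 18: q1 h=26  …::::::[:]::::::…
step 19: q3 h=27  …:::::Z[:]::::::…
step 20: q0 h=26  …::::::[Z]Z:::::…
step 21: q1 h=27  …::::::[Z]::::::…
step 22: q1 h=28  …::::::[:]::::::…
step 23: q3 h=29  …:::::Z[:]::::::…
step 24: q0 h=28  …::::::[Z]Z:::::…
step 25: q1 h=29  …::::::[Z]::::::…
step 26: q1 h=30  …::::::[:]::::::…
step 27: q3 h=31  …:::::Z[:]::::::…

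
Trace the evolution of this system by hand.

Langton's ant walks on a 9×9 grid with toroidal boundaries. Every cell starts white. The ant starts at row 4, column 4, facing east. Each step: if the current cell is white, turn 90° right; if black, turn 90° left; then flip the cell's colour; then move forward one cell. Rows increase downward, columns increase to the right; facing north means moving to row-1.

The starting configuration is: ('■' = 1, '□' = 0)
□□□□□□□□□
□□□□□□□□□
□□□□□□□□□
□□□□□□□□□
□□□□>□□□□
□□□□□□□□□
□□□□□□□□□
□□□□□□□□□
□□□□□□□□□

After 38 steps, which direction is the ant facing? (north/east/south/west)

east

k=0  □□□□□□□□□
□□□□□□□□□
□□□□□□□□□
□□□□□□□□□
□□□□>□□□□
□□□□□□□□□
□□□□□□□□□
□□□□□□□□□
□□□□□□□□□
k=1  □□□□□□□□□
□□□□□□□□□
□□□□□□□□□
□□□□□□□□□
□□□□■□□□□
□□□□v□□□□
□□□□□□□□□
□□□□□□□□□
□□□□□□□□□
k=2  □□□□□□□□□
□□□□□□□□□
□□□□□□□□□
□□□□□□□□□
□□□□■□□□□
□□□<■□□□□
□□□□□□□□□
□□□□□□□□□
□□□□□□□□□
k=3  □□□□□□□□□
□□□□□□□□□
□□□□□□□□□
□□□□□□□□□
□□□^■□□□□
□□□■■□□□□
□□□□□□□□□
□□□□□□□□□
□□□□□□□□□
k=4  □□□□□□□□□
□□□□□□□□□
□□□□□□□□□
□□□□□□□□□
□□□■>□□□□
□□□■■□□□□
□□□□□□□□□
□□□□□□□□□
□□□□□□□□□
k=5  □□□□□□□□□
□□□□□□□□□
□□□□□□□□□
□□□□^□□□□
□□□■□□□□□
□□□■■□□□□
□□□□□□□□□
□□□□□□□□□
□□□□□□□□□
k=6  □□□□□□□□□
□□□□□□□□□
□□□□□□□□□
□□□□■>□□□
□□□■□□□□□
□□□■■□□□□
□□□□□□□□□
□□□□□□□□□
□□□□□□□□□
k=7  □□□□□□□□□
□□□□□□□□□
□□□□□□□□□
□□□□■■□□□
□□□■□v□□□
□□□■■□□□□
□□□□□□□□□
□□□□□□□□□
□□□□□□□□□
k=8  □□□□□□□□□
□□□□□□□□□
□□□□□□□□□
□□□□■■□□□
□□□■<■□□□
□□□■■□□□□
□□□□□□□□□
□□□□□□□□□
□□□□□□□□□
k=9  □□□□□□□□□
□□□□□□□□□
□□□□□□□□□
□□□□^■□□□
□□□■■■□□□
□□□■■□□□□
□□□□□□□□□
□□□□□□□□□
□□□□□□□□□
k=10  □□□□□□□□□
□□□□□□□□□
□□□□□□□□□
□□□<□■□□□
□□□■■■□□□
□□□■■□□□□
□□□□□□□□□
□□□□□□□□□
□□□□□□□□□
k=11  □□□□□□□□□
□□□□□□□□□
□□□^□□□□□
□□□■□■□□□
□□□■■■□□□
□□□■■□□□□
□□□□□□□□□
□□□□□□□□□
□□□□□□□□□
k=12  □□□□□□□□□
□□□□□□□□□
□□□■>□□□□
□□□■□■□□□
□□□■■■□□□
□□□■■□□□□
□□□□□□□□□
□□□□□□□□□
□□□□□□□□□
k=13  □□□□□□□□□
□□□□□□□□□
□□□■■□□□□
□□□■v■□□□
□□□■■■□□□
□□□■■□□□□
□□□□□□□□□
□□□□□□□□□
□□□□□□□□□
k=14  □□□□□□□□□
□□□□□□□□□
□□□■■□□□□
□□□<■■□□□
□□□■■■□□□
□□□■■□□□□
□□□□□□□□□
□□□□□□□□□
□□□□□□□□□
k=15  □□□□□□□□□
□□□□□□□□□
□□□■■□□□□
□□□□■■□□□
□□□v■■□□□
□□□■■□□□□
□□□□□□□□□
□□□□□□□□□
□□□□□□□□□
k=16  □□□□□□□□□
□□□□□□□□□
□□□■■□□□□
□□□□■■□□□
□□□□>■□□□
□□□■■□□□□
□□□□□□□□□
□□□□□□□□□
□□□□□□□□□
k=17  □□□□□□□□□
□□□□□□□□□
□□□■■□□□□
□□□□^■□□□
□□□□□■□□□
□□□■■□□□□
□□□□□□□□□
□□□□□□□□□
□□□□□□□□□
k=18  □□□□□□□□□
□□□□□□□□□
□□□■■□□□□
□□□<□■□□□
□□□□□■□□□
□□□■■□□□□
□□□□□□□□□
□□□□□□□□□
□□□□□□□□□
k=19  □□□□□□□□□
□□□□□□□□□
□□□^■□□□□
□□□■□■□□□
□□□□□■□□□
□□□■■□□□□
□□□□□□□□□
□□□□□□□□□
□□□□□□□□□
k=20  □□□□□□□□□
□□□□□□□□□
□□<□■□□□□
□□□■□■□□□
□□□□□■□□□
□□□■■□□□□
□□□□□□□□□
□□□□□□□□□
□□□□□□□□□
k=21  □□□□□□□□□
□□^□□□□□□
□□■□■□□□□
□□□■□■□□□
□□□□□■□□□
□□□■■□□□□
□□□□□□□□□
□□□□□□□□□
□□□□□□□□□
k=22  □□□□□□□□□
□□■>□□□□□
□□■□■□□□□
□□□■□■□□□
□□□□□■□□□
□□□■■□□□□
□□□□□□□□□
□□□□□□□□□
□□□□□□□□□
k=23  □□□□□□□□□
□□■■□□□□□
□□■v■□□□□
□□□■□■□□□
□□□□□■□□□
□□□■■□□□□
□□□□□□□□□
□□□□□□□□□
□□□□□□□□□
k=24  □□□□□□□□□
□□■■□□□□□
□□<■■□□□□
□□□■□■□□□
□□□□□■□□□
□□□■■□□□□
□□□□□□□□□
□□□□□□□□□
□□□□□□□□□
k=25  □□□□□□□□□
□□■■□□□□□
□□□■■□□□□
□□v■□■□□□
□□□□□■□□□
□□□■■□□□□
□□□□□□□□□
□□□□□□□□□
□□□□□□□□□
k=26  □□□□□□□□□
□□■■□□□□□
□□□■■□□□□
□<■■□■□□□
□□□□□■□□□
□□□■■□□□□
□□□□□□□□□
□□□□□□□□□
□□□□□□□□□
k=27  □□□□□□□□□
□□■■□□□□□
□^□■■□□□□
□■■■□■□□□
□□□□□■□□□
□□□■■□□□□
□□□□□□□□□
□□□□□□□□□
□□□□□□□□□
k=28  □□□□□□□□□
□□■■□□□□□
□■>■■□□□□
□■■■□■□□□
□□□□□■□□□
□□□■■□□□□
□□□□□□□□□
□□□□□□□□□
□□□□□□□□□
k=29  □□□□□□□□□
□□■■□□□□□
□■■■■□□□□
□■v■□■□□□
□□□□□■□□□
□□□■■□□□□
□□□□□□□□□
□□□□□□□□□
□□□□□□□□□
k=30  □□□□□□□□□
□□■■□□□□□
□■■■■□□□□
□■□>□■□□□
□□□□□■□□□
□□□■■□□□□
□□□□□□□□□
□□□□□□□□□
□□□□□□□□□
k=31  □□□□□□□□□
□□■■□□□□□
□■■^■□□□□
□■□□□■□□□
□□□□□■□□□
□□□■■□□□□
□□□□□□□□□
□□□□□□□□□
□□□□□□□□□
k=32  □□□□□□□□□
□□■■□□□□□
□■<□■□□□□
□■□□□■□□□
□□□□□■□□□
□□□■■□□□□
□□□□□□□□□
□□□□□□□□□
□□□□□□□□□
k=33  □□□□□□□□□
□□■■□□□□□
□■□□■□□□□
□■v□□■□□□
□□□□□■□□□
□□□■■□□□□
□□□□□□□□□
□□□□□□□□□
□□□□□□□□□
k=34  □□□□□□□□□
□□■■□□□□□
□■□□■□□□□
□<■□□■□□□
□□□□□■□□□
□□□■■□□□□
□□□□□□□□□
□□□□□□□□□
□□□□□□□□□
k=35  □□□□□□□□□
□□■■□□□□□
□■□□■□□□□
□□■□□■□□□
□v□□□■□□□
□□□■■□□□□
□□□□□□□□□
□□□□□□□□□
□□□□□□□□□
k=36  □□□□□□□□□
□□■■□□□□□
□■□□■□□□□
□□■□□■□□□
<■□□□■□□□
□□□■■□□□□
□□□□□□□□□
□□□□□□□□□
□□□□□□□□□
k=37  □□□□□□□□□
□□■■□□□□□
□■□□■□□□□
^□■□□■□□□
■■□□□■□□□
□□□■■□□□□
□□□□□□□□□
□□□□□□□□□
□□□□□□□□□
k=38  □□□□□□□□□
□□■■□□□□□
□■□□■□□□□
■>■□□■□□□
■■□□□■□□□
□□□■■□□□□
□□□□□□□□□
□□□□□□□□□
□□□□□□□□□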